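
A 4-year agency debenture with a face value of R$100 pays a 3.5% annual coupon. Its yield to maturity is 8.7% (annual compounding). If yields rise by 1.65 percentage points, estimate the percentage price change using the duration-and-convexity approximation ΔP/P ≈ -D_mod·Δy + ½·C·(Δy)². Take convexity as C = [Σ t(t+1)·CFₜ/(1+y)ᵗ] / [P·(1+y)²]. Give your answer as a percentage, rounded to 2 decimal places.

With y = 0.087:
  t   CF        PV=CF/(1+0.087)^t    t·PV        t(t+1)·PV
  1         3.50         3.2199         3.2199           6.4397
  2         3.50         2.9622         5.9243          17.7730
  3         3.50         2.7251         8.1752          32.7010
  4       103.50        74.1348       296.5392       1,482.6962
  Σ                     83.0419       313.8587       1,539.6099
P = 83.0419; D_Mac = 3.77952 yrs; D_mod = 3.47702 yrs; C = 15.69113.
Duration effect: -3.47702 × (+0.0165) = -0.057371
Convexity effect: 0.5 × 15.69113 × (0.0165)² = +0.0021360
ΔP/P ≈ -0.057371 + 0.0021360 = -0.055235 = -5.5235%.

-5.52%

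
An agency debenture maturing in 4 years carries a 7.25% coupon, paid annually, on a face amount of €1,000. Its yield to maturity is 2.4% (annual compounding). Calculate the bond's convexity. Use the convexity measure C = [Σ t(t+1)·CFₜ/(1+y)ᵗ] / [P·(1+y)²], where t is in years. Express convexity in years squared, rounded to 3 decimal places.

With y = 0.024:
  t   CF        PV=CF/(1+0.024)^t    t·PV        t(t+1)·PV
  1        72.50        70.8008        70.8008         141.6016
  2        72.50        69.1414       138.2828         414.8483
  3        72.50        67.5209       202.5627         810.2506
  4     1,072.50       975.4331     3,901.7323      19,508.6614
  Σ                  1,182.8961     4,313.3785      20,875.3619
P = 1,182.8961.
Convexity = Σ t(t+1)·PV / [P·(1+y)²] = 20,875.3619 / (1,182.8961 × 1.048576) = 16.83013.

16.830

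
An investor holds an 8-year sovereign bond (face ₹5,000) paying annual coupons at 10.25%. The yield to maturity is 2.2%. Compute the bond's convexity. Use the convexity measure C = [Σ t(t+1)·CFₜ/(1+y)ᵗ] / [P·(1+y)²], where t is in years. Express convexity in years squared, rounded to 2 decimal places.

With y = 0.022:
  t   CF        PV=CF/(1+0.022)^t    t·PV        t(t+1)·PV
  1       512.50       501.4677       501.4677       1,002.9354
  2       512.50       490.6729       981.3458       2,944.0374
  3       512.50       480.1105     1,440.3314       5,761.3257
  4       512.50       469.7754     1,879.1017       9,395.5083
  5       512.50       459.6628     2,298.3142      13,789.8850
  6       512.50       449.7679     2,698.6076      18,890.2535
  7       512.50       440.0860     3,080.6023      24,644.8186
  8     5,512.50     4,631.7108    37,053.6865     333,483.1787
  Σ                  7,923.2541    49,933.4573     409,911.9428
P = 7,923.2541.
Convexity = Σ t(t+1)·PV / [P·(1+y)²] = 409,911.9428 / (7,923.2541 × 1.044484) = 49.53192.

49.53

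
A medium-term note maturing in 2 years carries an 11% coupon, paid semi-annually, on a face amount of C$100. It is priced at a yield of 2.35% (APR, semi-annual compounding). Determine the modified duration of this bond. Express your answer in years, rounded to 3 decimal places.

1.840 years

Periodic yield y = 0.01175. First find Macaulay duration:
  t   CF        PV=CF/(1+0.01175)^t    t·PV
  1         5.50         5.4361         5.4361
  2         5.50         5.3730        10.7460
  3         5.50         5.3106        15.9318
  4       105.50       100.6838       402.7352
  Σ                    116.8035       434.8491
P = 116.8035; Macaulay duration = 434.8491 / 116.8035 = 3.72291 half-year periods = 1.86146 years.
Modified duration = D_Mac / (1 + y) = 1.86146 / 1.01175 = 1.83984 years.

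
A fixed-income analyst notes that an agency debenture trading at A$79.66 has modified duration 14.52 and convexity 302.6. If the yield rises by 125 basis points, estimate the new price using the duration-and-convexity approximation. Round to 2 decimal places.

Duration effect: -D_mod·Δy = -14.52 × (+0.0125) = -0.181500
Convexity effect: ½·C·(Δy)² = 0.5 × 302.6 × (0.0125)² = +0.023640625
ΔP/P ≈ -0.181500 + 0.023640625 = -0.157859375
New price ≈ 79.66 × (1 - 0.157859375) = 67.0849221875.

A$67.08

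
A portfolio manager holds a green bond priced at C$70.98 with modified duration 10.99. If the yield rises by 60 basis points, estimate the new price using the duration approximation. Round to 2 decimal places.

C$66.30

Duration approximation: ΔP/P ≈ -D_mod · Δy = -10.99 × (+0.006) = -0.065940.
New price ≈ 70.98 × (1 - 0.065940) = 66.2995788.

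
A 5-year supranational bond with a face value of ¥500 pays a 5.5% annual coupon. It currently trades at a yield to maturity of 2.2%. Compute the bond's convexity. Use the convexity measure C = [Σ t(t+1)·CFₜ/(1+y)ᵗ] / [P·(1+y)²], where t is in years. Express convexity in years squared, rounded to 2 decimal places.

With y = 0.022:
  t   CF        PV=CF/(1+0.022)^t    t·PV        t(t+1)·PV
  1        27.50        26.9080        26.9080          53.8160
  2        27.50        26.3288        52.6576         157.9727
  3        27.50        25.7620        77.2861         309.1443
  4        27.50        25.2075       100.8298         504.1492
  5       527.50       473.1164     2,365.5819      14,193.4914
  Σ                    577.3227     2,623.2634      15,218.5737
P = 577.3227.
Convexity = Σ t(t+1)·PV / [P·(1+y)²] = 15,218.5737 / (577.3227 × 1.044484) = 25.23792.

25.24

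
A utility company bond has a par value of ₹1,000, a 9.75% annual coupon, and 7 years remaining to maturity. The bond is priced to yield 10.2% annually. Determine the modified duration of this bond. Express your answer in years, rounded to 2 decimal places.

Periodic yield y = 0.102. First find Macaulay duration:
  t   CF        PV=CF/(1+0.102)^t    t·PV
  1        97.50        88.4755        88.4755
  2        97.50        80.2863       160.5726
  3        97.50        72.8551       218.5652
  4        97.50        66.1117       264.4467
  5        97.50        59.9925       299.9623
  6        97.50        54.4396       326.6377
  7     1,097.50       556.0750     3,892.5250
  Σ                    978.2356     5,251.1850
P = 978.2356; Macaulay duration = 5,251.1850 / 978.2356 = 5.36802 years.
Modified duration = D_Mac / (1 + y) = 5.36802 / 1.102 = 4.87116 years.

4.87 years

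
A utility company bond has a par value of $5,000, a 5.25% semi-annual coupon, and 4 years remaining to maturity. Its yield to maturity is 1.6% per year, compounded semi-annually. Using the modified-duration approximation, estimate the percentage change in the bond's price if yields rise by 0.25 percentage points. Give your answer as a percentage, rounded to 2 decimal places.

Periodic yield y = 0.008. Modified duration first:
  t   CF        PV=CF/(1+0.008)^t    t·PV
  1       131.25       130.2083       130.2083
  2       131.25       129.1749       258.3499
  3       131.25       128.1497       384.4492
  4       131.25       127.1327       508.5307
  5       131.25       126.1237       630.6184
  6       131.25       125.1227       750.7362
  7       131.25       124.1297       868.9077
  8     5,131.25     4,814.3639    38,514.9115
  Σ                  5,704.4057    42,046.7119
P = 5,704.4057; D_Mac = 7.37092 half-year periods = 3.68546 yrs; D_mod = 3.68546/(1+0.008) = 3.65621 yrs.
ΔP/P ≈ -D_mod · Δy = -3.65621 × (+0.0025) = -0.009141 = -0.9141%.

-0.91%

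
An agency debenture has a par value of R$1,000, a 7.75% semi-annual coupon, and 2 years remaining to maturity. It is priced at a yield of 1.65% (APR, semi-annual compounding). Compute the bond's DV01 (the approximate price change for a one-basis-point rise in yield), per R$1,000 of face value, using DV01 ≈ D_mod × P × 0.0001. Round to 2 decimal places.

R$0.21

Periodic yield y = 0.00825.
  t   CF        PV=CF/(1+0.00825)^t    t·PV
  1        38.75        38.4329        38.4329
  2        38.75        38.1185        76.2369
  3        38.75        37.8065       113.4196
  4     1,038.75     1,005.1667     4,020.6670
  Σ                  1,119.5247     4,248.7565
P = 1,119.5247; D_Mac = 3.79514 half-year periods = 1.89757 yrs; D_mod = 1.88204 yrs.
DV01 ≈ 1.88204 × 1,119.5247 × 0.0001 = 0.210700.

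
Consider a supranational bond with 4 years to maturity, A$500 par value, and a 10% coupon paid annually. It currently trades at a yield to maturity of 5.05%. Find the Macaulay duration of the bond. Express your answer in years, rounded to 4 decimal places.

3.5294 years

Periodic yield y = 0.0505. Discount each cash flow and weight by its year:
  t   CF        PV=CF/(1+0.0505)^t    t·PV
  1        50.00        47.5964        47.5964
  2        50.00        45.3083        90.6166
  3        50.00        43.1302       129.3907
  4       550.00       451.6255     1,806.5020
  Σ                    587.6604     2,074.1057
Price P = Σ PV = 587.6604.
Macaulay duration = Σ(t·PV) / P = 2,074.1057 / 587.6604 = 3.52943 years.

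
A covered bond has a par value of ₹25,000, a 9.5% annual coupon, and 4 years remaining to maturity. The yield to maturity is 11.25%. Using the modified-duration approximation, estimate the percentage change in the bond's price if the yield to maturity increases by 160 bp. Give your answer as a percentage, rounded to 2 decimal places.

Periodic yield y = 0.1125. Modified duration first:
  t   CF        PV=CF/(1+0.1125)^t    t·PV
  1     2,375.00     2,134.8315     2,134.8315
  2     2,375.00     1,918.9496     3,837.8993
  3     2,375.00     1,724.8985     5,174.6956
  4    27,375.00    17,871.2137    71,484.8550
  Σ                 23,649.8934    82,632.2813
P = 23,649.8934; D_Mac = 3.49398 yrs; D_mod = 3.49398/(1+0.1125) = 3.14066 yrs.
ΔP/P ≈ -D_mod · Δy = -3.14066 × (+0.016) = -0.050251 = -5.0251%.

-5.03%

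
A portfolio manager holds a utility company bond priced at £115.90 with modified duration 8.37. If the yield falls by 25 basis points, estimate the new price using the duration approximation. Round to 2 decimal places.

£118.33

Duration approximation: ΔP/P ≈ -D_mod · Δy = -8.37 × (-0.0025) = +0.020925.
New price ≈ 115.90 × (1 + 0.020925) = 118.3252075.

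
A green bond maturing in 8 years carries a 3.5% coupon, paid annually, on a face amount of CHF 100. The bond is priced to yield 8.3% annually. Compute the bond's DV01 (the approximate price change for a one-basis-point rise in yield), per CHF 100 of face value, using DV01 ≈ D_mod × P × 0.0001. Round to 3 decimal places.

Periodic yield y = 0.083.
  t   CF        PV=CF/(1+0.083)^t    t·PV
  1         3.50         3.2318         3.2318
  2         3.50         2.9841         5.9682
  3         3.50         2.7554         8.2662
  4         3.50         2.5442        10.1769
  5         3.50         2.3492        11.7462
  6         3.50         2.1692        13.0151
  7         3.50         2.0029        14.0206
  8       103.50        54.6906       437.5248
  Σ                     72.7274       503.9497
P = 72.7274; D_Mac = 6.92929 yrs; D_mod = 6.39824 yrs.
DV01 ≈ 6.39824 × 72.7274 × 0.0001 = 0.046533.

CHF 0.047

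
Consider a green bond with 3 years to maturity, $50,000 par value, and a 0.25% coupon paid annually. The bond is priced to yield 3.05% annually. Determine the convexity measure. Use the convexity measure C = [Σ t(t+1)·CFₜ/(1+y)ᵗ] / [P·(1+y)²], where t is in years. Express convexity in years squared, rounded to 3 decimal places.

11.261

With y = 0.0305:
  t   CF        PV=CF/(1+0.0305)^t    t·PV        t(t+1)·PV
  1       125.00       121.3003       121.3003         242.6007
  2       125.00       117.7102       235.4204         706.2611
  3    50,125.00    45,804.7374   137,414.2121     549,656.8483
  Σ                 46,043.7479   137,770.9328     550,605.7101
P = 46,043.7479.
Convexity = Σ t(t+1)·PV / [P·(1+y)²] = 550,605.7101 / (46,043.7479 × 1.061930) = 11.26092.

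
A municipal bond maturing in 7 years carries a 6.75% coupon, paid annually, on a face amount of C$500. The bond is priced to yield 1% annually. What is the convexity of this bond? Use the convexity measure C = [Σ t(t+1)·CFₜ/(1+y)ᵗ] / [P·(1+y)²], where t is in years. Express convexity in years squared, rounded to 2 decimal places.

44.51

With y = 0.01:
  t   CF        PV=CF/(1+0.01)^t    t·PV        t(t+1)·PV
  1        33.75        33.4158        33.4158          66.8317
  2        33.75        33.0850        66.1700         198.5100
  3        33.75        32.7574        98.2723         393.0890
  4        33.75        32.4331       129.7323         648.6617
  5        33.75        32.1120       160.5598         963.3590
  6        33.75        31.7940       190.7642       1,335.3491
  7       533.75       497.8383     3,484.8678      27,878.9427
  Σ                    693.4356     4,163.7823      31,484.7432
P = 693.4356.
Convexity = Σ t(t+1)·PV / [P·(1+y)²] = 31,484.7432 / (693.4356 × 1.020100) = 44.50935.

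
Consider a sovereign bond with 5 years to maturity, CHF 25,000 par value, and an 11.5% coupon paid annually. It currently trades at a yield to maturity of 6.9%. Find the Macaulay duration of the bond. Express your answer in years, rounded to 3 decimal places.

4.152 years

Periodic yield y = 0.069. Discount each cash flow and weight by its year:
  t   CF        PV=CF/(1+0.069)^t    t·PV
  1     2,875.00     2,689.4294     2,689.4294
  2     2,875.00     2,515.8366     5,031.6733
  3     2,875.00     2,353.4487     7,060.3461
  4     2,875.00     2,201.5423     8,806.1691
  5    27,875.00    19,967.6222    99,838.1108
  Σ                 29,727.8791   123,425.7286
Price P = Σ PV = 29,727.8791.
Macaulay duration = Σ(t·PV) / P = 123,425.7286 / 29,727.8791 = 4.15185 years.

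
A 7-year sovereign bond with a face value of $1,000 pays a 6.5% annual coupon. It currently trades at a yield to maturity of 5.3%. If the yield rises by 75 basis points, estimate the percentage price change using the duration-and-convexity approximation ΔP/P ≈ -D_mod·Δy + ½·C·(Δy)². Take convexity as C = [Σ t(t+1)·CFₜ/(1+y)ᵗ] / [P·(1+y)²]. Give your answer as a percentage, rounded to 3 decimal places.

With y = 0.053:
  t   CF        PV=CF/(1+0.053)^t    t·PV        t(t+1)·PV
  1        65.00        61.7284        61.7284         123.4568
  2        65.00        58.6215       117.2429         351.7287
  3        65.00        55.6709       167.0127         668.0508
  4        65.00        52.8689       211.4754       1,057.3770
  5        65.00        50.2078       251.0392       1,506.2351
  6        65.00        47.6808       286.0845       2,002.5917
  7     1,065.00       741.9096     5,193.3674      41,546.9394
  Σ                  1,068.6878     6,287.9506      47,256.3796
P = 1,068.6878; D_Mac = 5.88380 yrs; D_mod = 5.58766 yrs; C = 39.87979.
Duration effect: -5.58766 × (+0.0075) = -0.041907
Convexity effect: 0.5 × 39.87979 × (0.0075)² = +0.0011216
ΔP/P ≈ -0.041907 + 0.0011216 = -0.040786 = -4.0786%.

-4.079%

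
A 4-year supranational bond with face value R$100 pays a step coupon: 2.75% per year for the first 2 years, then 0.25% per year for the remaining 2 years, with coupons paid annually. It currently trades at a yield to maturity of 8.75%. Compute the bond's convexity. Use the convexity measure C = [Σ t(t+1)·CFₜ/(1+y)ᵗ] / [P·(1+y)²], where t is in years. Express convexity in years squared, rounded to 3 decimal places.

With y = 0.0875:
  t   CF        PV=CF/(1+0.0875)^t    t·PV        t(t+1)·PV
  1         2.75         2.5287         2.5287           5.0575
  2         2.75         2.3253         4.6505          13.9516
  3         0.25         0.1944         0.5831           2.3326
  4       100.25        71.6749       286.6997       1,433.4987
  Σ                     76.7233       294.4622       1,454.8404
P = 76.7233.
Convexity = Σ t(t+1)·PV / [P·(1+y)²] = 1,454.8404 / (76.7233 × 1.182656) = 16.03354.

16.034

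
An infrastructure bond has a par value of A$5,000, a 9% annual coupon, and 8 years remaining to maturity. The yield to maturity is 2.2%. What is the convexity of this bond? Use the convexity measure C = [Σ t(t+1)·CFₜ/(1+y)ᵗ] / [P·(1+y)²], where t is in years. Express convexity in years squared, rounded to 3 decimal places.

With y = 0.022:
  t   CF        PV=CF/(1+0.022)^t    t·PV        t(t+1)·PV
  1       450.00       440.3131       440.3131         880.6262
  2       450.00       430.8347       861.6695       2,585.0085
  3       450.00       421.5604     1,264.6813       5,058.7250
  4       450.00       412.4857     1,649.9429       8,249.7146
  5       450.00       403.6064     2,018.0320      12,108.1917
  6       450.00       394.9182     2,369.5091      16,586.5640
  7       450.00       386.4170     2,704.9191      21,639.3529
  8     5,450.00     4,579.1971    36,633.5767     329,702.1903
  Σ                  7,469.3327    47,942.6437     396,810.3734
P = 7,469.3327.
Convexity = Σ t(t+1)·PV / [P·(1+y)²] = 396,810.3734 / (7,469.3327 × 1.044484) = 50.86270.

50.863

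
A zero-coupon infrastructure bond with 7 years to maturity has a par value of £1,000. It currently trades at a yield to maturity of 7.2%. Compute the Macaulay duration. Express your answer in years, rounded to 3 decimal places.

7.000 years

A zero-coupon bond has a single cash flow at maturity, so its Macaulay duration equals its maturity: 7 years.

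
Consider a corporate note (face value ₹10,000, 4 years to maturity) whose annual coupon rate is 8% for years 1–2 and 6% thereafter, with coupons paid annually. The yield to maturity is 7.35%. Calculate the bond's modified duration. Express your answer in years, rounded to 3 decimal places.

Periodic yield y = 0.0735. First find Macaulay duration:
  t   CF        PV=CF/(1+0.0735)^t    t·PV
  1       800.00       745.2259       745.2259
  2       800.00       694.2020     1,388.4041
  3       600.00       485.0038     1,455.0113
  4    10,600.00     7,981.7417    31,926.9669
  Σ                  9,906.1734    35,515.6081
P = 9,906.1734; Macaulay duration = 35,515.6081 / 9,906.1734 = 3.58520 years.
Modified duration = D_Mac / (1 + y) = 3.58520 / 1.0735 = 3.33973 years.

3.340 years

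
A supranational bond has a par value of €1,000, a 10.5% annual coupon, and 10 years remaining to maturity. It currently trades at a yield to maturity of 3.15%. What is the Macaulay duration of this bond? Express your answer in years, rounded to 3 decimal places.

Periodic yield y = 0.0315. Discount each cash flow and weight by its year:
  t   CF        PV=CF/(1+0.0315)^t    t·PV
  1       105.00       101.7935       101.7935
  2       105.00        98.6849       197.3699
  3       105.00        95.6713       287.0139
  4       105.00        92.7497       370.9987
  5       105.00        89.9173       449.5864
  6       105.00        87.1714       523.0283
  7       105.00        84.5093       591.5653
  8       105.00        81.9286       655.4287
  9       105.00        79.4266       714.8398
  10    1,105.00       810.3450     8,103.4500
  Σ                  1,622.1976    11,995.0743
Price P = Σ PV = 1,622.1976.
Macaulay duration = Σ(t·PV) / P = 11,995.0743 / 1,622.1976 = 7.39434 years.

7.394 years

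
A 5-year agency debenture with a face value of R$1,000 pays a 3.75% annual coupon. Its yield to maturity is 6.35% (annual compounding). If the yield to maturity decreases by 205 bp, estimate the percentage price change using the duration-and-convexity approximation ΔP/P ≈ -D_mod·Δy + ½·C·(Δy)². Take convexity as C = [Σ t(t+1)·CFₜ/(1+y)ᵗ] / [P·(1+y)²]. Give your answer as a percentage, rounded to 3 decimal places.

With y = 0.0635:
  t   CF        PV=CF/(1+0.0635)^t    t·PV        t(t+1)·PV
  1        37.50        35.2609        35.2609          70.5219
  2        37.50        33.1556        66.3111         198.9333
  3        37.50        31.1759        93.5277         374.1106
  4        37.50        29.3144       117.2577         586.2884
  5     1,037.50       762.6067     3,813.0337      22,878.2019
  Σ                    891.5135     4,125.3910      24,108.0561
P = 891.5135; D_Mac = 4.62740 yrs; D_mod = 4.35111 yrs; C = 23.90888.
Duration effect: -4.35111 × (-0.0205) = +0.089198
Convexity effect: 0.5 × 23.90888 × (-0.0205)² = +0.0050239
ΔP/P ≈ +0.089198 + 0.0050239 = +0.094222 = +9.4222%.

+9.422%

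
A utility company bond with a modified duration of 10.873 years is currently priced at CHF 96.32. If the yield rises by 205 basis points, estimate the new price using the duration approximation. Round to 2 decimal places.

CHF 74.85

Duration approximation: ΔP/P ≈ -D_mod · Δy = -10.873 × (+0.0205) = -0.2228965.
New price ≈ 96.32 × (1 - 0.2228965) = 74.85060912.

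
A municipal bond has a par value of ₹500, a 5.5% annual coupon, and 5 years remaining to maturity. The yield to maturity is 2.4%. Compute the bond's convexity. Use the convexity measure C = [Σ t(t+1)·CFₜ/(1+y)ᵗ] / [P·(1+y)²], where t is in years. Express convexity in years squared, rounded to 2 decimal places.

25.12

With y = 0.024:
  t   CF        PV=CF/(1+0.024)^t    t·PV        t(t+1)·PV
  1        27.50        26.8555        26.8555          53.7109
  2        27.50        26.2260        52.4521         157.3563
  3        27.50        25.6114        76.8341         307.3364
  4        27.50        25.0111       100.0444         500.2221
  5       527.50       468.5141     2,342.5706      14,055.4235
  Σ                    572.2181     2,598.7567      15,074.0492
P = 572.2181.
Convexity = Σ t(t+1)·PV / [P·(1+y)²] = 15,074.0492 / (572.2181 × 1.048576) = 25.12282.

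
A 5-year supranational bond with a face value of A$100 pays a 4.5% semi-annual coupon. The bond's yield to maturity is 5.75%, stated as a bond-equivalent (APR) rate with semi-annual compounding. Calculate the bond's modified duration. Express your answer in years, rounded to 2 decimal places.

4.39 years

Periodic yield y = 0.02875. First find Macaulay duration:
  t   CF        PV=CF/(1+0.02875)^t    t·PV
  1         2.25         2.1871         2.1871
  2         2.25         2.1260         4.2520
  3         2.25         2.0666         6.1998
  4         2.25         2.0088         8.0353
  5         2.25         1.9527         9.7634
  6         2.25         1.8981        11.3887
  7         2.25         1.8451        12.9155
  8         2.25         1.7935        14.3481
  9         2.25         1.7434        15.6905
  10      102.25        77.0131       770.1314
  Σ                     94.6345       854.9118
P = 94.6345; Macaulay duration = 854.9118 / 94.6345 = 9.03383 half-year periods = 4.51692 years.
Modified duration = D_Mac / (1 + y) = 4.51692 / 1.02875 = 4.39068 years.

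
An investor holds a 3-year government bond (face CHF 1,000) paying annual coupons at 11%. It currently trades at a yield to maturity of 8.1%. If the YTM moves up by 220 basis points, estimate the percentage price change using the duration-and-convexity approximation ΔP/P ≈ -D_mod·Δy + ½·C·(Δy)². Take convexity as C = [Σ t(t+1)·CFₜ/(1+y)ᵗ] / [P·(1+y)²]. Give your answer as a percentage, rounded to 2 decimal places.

With y = 0.081:
  t   CF        PV=CF/(1+0.081)^t    t·PV        t(t+1)·PV
  1       110.00       101.7576       101.7576         203.5153
  2       110.00        94.1329       188.2657         564.7972
  3     1,110.00       878.7107     2,636.1320      10,544.5280
  Σ                  1,074.6012     2,926.1554      11,312.8404
P = 1,074.6012; D_Mac = 2.72302 yrs; D_mod = 2.51898 yrs; C = 9.00892.
Duration effect: -2.51898 × (+0.022) = -0.055418
Convexity effect: 0.5 × 9.00892 × (0.022)² = +0.0021802
ΔP/P ≈ -0.055418 + 0.0021802 = -0.053237 = -5.3237%.

-5.32%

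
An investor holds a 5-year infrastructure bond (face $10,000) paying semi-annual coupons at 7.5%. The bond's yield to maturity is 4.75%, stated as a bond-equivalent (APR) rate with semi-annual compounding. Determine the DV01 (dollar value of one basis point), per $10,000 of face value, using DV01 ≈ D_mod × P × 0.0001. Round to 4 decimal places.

$4.7183

Periodic yield y = 0.02375.
  t   CF        PV=CF/(1+0.02375)^t    t·PV
  1       375.00       366.3004       366.3004
  2       375.00       357.8026       715.6051
  3       375.00       349.5019     1,048.5057
  4       375.00       341.3938     1,365.5751
  5       375.00       333.4738     1,667.3689
  6       375.00       325.7375     1,954.4251
  7       375.00       318.1807     2,227.2651
  8       375.00       310.7992     2,486.3939
  9       375.00       303.5890     2,732.3010
  10   10,375.00     8,204.4403    82,044.4027
  Σ                 11,211.2191    96,608.1430
P = 11,211.2191; D_Mac = 8.61710 half-year periods = 4.30855 yrs; D_mod = 4.20859 yrs.
DV01 ≈ 4.20859 × 11,211.2191 × 0.0001 = 4.718346.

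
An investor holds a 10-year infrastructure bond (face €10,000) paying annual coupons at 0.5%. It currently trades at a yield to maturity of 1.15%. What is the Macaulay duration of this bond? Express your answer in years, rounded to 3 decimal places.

9.770 years

Periodic yield y = 0.0115. Discount each cash flow and weight by its year:
  t   CF        PV=CF/(1+0.0115)^t    t·PV
  1        50.00        49.4315        49.4315
  2        50.00        48.8695        97.7391
  3        50.00        48.3139       144.9418
  4        50.00        47.7646       191.0585
  5        50.00        47.2216       236.1079
  6        50.00        46.6847       280.1083
  7        50.00        46.1539       323.0776
  8        50.00        45.6292       365.0336
  9        50.00        45.1104       405.9939
  10   10,050.00     8,964.1103    89,641.1028
  Σ                  9,389.2898    91,734.5951
Price P = Σ PV = 9,389.2898.
Macaulay duration = Σ(t·PV) / P = 91,734.5951 / 9,389.2898 = 9.77013 years.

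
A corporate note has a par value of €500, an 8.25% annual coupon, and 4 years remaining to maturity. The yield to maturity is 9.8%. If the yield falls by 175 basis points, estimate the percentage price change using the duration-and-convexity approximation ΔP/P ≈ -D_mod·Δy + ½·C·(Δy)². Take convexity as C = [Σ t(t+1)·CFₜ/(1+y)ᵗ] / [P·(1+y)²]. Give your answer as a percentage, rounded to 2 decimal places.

+5.88%

With y = 0.098:
  t   CF        PV=CF/(1+0.098)^t    t·PV        t(t+1)·PV
  1        41.25        37.5683        37.5683          75.1366
  2        41.25        34.2152        68.4304         205.2913
  3        41.25        31.1614        93.4842         373.9368
  4       541.25       372.3819     1,489.5275       7,447.6377
  Σ                    475.3268     1,689.0105       8,102.0024
P = 475.3268; D_Mac = 3.55337 yrs; D_mod = 3.23622 yrs; C = 14.13824.
Duration effect: -3.23622 × (-0.0175) = +0.056634
Convexity effect: 0.5 × 14.13824 × (-0.0175)² = +0.0021649
ΔP/P ≈ +0.056634 + 0.0021649 = +0.058799 = +5.8799%.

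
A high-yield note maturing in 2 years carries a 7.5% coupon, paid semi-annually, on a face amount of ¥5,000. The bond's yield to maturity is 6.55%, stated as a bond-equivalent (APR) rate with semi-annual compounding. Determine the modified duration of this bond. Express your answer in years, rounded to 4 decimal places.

Periodic yield y = 0.03275. First find Macaulay duration:
  t   CF        PV=CF/(1+0.03275)^t    t·PV
  1       187.50       181.5541       181.5541
  2       187.50       175.7968       351.5935
  3       187.50       170.2220       510.6660
  4     5,187.50     4,560.1308    18,240.5230
  Σ                  5,087.7036    19,284.3366
P = 5,087.7036; Macaulay duration = 19,284.3366 / 5,087.7036 = 3.79038 half-year periods = 1.89519 years.
Modified duration = D_Mac / (1 + y) = 1.89519 / 1.03275 = 1.83509 years.

1.8351 years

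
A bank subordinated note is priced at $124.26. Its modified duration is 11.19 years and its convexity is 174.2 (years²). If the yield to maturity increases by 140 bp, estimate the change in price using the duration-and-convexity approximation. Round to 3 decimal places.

-$17.345

Duration effect: -D_mod·Δy = -11.19 × (+0.014) = -0.156660
Convexity effect: ½·C·(Δy)² = 0.5 × 174.2 × (0.014)² = +0.0170716
ΔP/P ≈ -0.156660 + 0.0170716 = -0.1395884
ΔP ≈ 124.26 × (-0.1395884) = -17.345254584.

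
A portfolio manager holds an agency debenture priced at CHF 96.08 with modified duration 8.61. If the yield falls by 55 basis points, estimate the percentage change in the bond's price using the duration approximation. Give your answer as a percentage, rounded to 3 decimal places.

Duration approximation: ΔP/P ≈ -D_mod · Δy = -8.61 × (-0.0055) = +0.047355.
As a percentage: +4.7355%.

+4.736%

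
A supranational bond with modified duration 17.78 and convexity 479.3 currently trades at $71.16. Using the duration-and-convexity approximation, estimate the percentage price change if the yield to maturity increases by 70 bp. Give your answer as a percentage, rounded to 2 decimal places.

-11.27%

Duration effect: -D_mod·Δy = -17.78 × (+0.007) = -0.124460
Convexity effect: ½·C·(Δy)² = 0.5 × 479.3 × (0.007)² = +0.01174285
ΔP/P ≈ -0.124460 + 0.01174285 = -0.11271715
= -11.271715%.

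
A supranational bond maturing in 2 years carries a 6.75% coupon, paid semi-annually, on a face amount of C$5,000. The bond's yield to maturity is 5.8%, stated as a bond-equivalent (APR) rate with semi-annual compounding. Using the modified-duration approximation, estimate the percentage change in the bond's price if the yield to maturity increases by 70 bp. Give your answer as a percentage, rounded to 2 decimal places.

Periodic yield y = 0.029. Modified duration first:
  t   CF        PV=CF/(1+0.029)^t    t·PV
  1       168.75       163.9942       163.9942
  2       168.75       159.3724       318.7447
  3       168.75       154.8808       464.6425
  4     5,168.75     4,610.2452    18,440.9809
  Σ                  5,088.4926    19,388.3623
P = 5,088.4926; D_Mac = 3.81024 half-year periods = 1.90512 yrs; D_mod = 1.90512/(1+0.029) = 1.85143 yrs.
ΔP/P ≈ -D_mod · Δy = -1.85143 × (+0.007) = -0.012960 = -1.2960%.

-1.30%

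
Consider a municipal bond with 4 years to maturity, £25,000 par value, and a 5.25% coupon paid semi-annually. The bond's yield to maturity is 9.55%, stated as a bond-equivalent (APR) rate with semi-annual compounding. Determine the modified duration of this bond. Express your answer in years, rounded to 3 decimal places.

3.462 years

Periodic yield y = 0.04775. First find Macaulay duration:
  t   CF        PV=CF/(1+0.04775)^t    t·PV
  1       656.25       626.3422       626.3422
  2       656.25       597.7973     1,195.5947
  3       656.25       570.5534     1,711.6602
  4       656.25       544.5511     2,178.2044
  5       656.25       519.7338     2,598.6690
  6       656.25       496.0475     2,976.2852
  7       656.25       473.4407     3,314.0852
  8    25,656.25    17,665.7395   141,325.9162
  Σ                 21,494.2056   155,926.7572
P = 21,494.2056; Macaulay duration = 155,926.7572 / 21,494.2056 = 7.25436 half-year periods = 3.62718 years.
Modified duration = D_Mac / (1 + y) = 3.62718 / 1.04775 = 3.46188 years.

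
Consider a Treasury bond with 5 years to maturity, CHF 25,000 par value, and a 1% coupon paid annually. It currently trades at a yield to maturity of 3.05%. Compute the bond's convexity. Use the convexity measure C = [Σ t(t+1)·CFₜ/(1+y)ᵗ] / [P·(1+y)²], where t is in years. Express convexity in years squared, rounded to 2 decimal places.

With y = 0.0305:
  t   CF        PV=CF/(1+0.0305)^t    t·PV        t(t+1)·PV
  1       250.00       242.6007       242.6007         485.2014
  2       250.00       235.4204       470.8407       1,412.5222
  3       250.00       228.4526       685.3577       2,741.4307
  4       250.00       221.6910       886.7639       4,433.8196
  5    25,250.00    21,728.0825   108,640.4126     651,842.4754
  Σ                 22,656.2471   110,925.9756     660,915.4492
P = 22,656.2471.
Convexity = Σ t(t+1)·PV / [P·(1+y)²] = 660,915.4492 / (22,656.2471 × 1.061930) = 27.47021.

27.47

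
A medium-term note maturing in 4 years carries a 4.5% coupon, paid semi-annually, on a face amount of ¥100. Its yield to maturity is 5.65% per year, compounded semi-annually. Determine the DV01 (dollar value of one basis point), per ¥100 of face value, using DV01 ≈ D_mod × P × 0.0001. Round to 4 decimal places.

Periodic yield y = 0.02825.
  t   CF        PV=CF/(1+0.02825)^t    t·PV
  1         2.25         2.1882         2.1882
  2         2.25         2.1281         4.2561
  3         2.25         2.0696         6.2088
  4         2.25         2.0127         8.0510
  5         2.25         1.9574         9.7872
  6         2.25         1.9037        11.4220
  7         2.25         1.8514        12.9595
  8       102.25        81.8227       654.5812
  Σ                     95.9337       709.4541
P = 95.9337; D_Mac = 7.39525 half-year periods = 3.69763 yrs; D_mod = 3.59604 yrs.
DV01 ≈ 3.59604 × 95.9337 × 0.0001 = 0.034498.

¥0.0345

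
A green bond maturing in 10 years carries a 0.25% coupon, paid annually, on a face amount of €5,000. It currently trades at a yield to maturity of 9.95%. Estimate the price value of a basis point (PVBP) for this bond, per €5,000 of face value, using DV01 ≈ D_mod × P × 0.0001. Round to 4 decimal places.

€1.7944

Periodic yield y = 0.0995.
  t   CF        PV=CF/(1+0.0995)^t    t·PV
  1        12.50        11.3688        11.3688
  2        12.50        10.3400        20.6800
  3        12.50         9.4043        28.2128
  4        12.50         8.5532        34.2128
  5        12.50         7.7792        38.8959
  6        12.50         7.0752        42.4512
  7        12.50         6.4349        45.0445
  8        12.50         5.8526        46.8207
  9        12.50         5.3230        47.9066
  10    5,012.50     1,941.3420    19,413.4199
  Σ                  2,013.4731    19,729.0132
P = 2,013.4731; D_Mac = 9.79850 yrs; D_mod = 8.91178 yrs.
DV01 ≈ 8.91178 × 2,013.4731 × 0.0001 = 1.794362.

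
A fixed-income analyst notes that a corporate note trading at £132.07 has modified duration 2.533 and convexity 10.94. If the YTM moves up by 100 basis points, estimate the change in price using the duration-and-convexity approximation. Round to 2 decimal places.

-£3.27

Duration effect: -D_mod·Δy = -2.533 × (+0.01) = -0.025330
Convexity effect: ½·C·(Δy)² = 0.5 × 10.94 × (0.01)² = +0.0005470
ΔP/P ≈ -0.025330 + 0.0005470 = -0.024783
ΔP ≈ 132.07 × (-0.024783) = -3.27309081.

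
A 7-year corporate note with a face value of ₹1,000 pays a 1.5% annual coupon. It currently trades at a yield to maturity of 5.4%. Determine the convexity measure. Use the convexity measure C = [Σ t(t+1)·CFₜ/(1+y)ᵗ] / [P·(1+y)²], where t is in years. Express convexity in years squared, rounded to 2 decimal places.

47.05

With y = 0.054:
  t   CF        PV=CF/(1+0.054)^t    t·PV        t(t+1)·PV
  1        15.00        14.2315        14.2315          28.4630
  2        15.00        13.5024        27.0047          81.0142
  3        15.00        12.8106        38.4318         153.7272
  4        15.00        12.1543        48.6171         243.0854
  5        15.00        11.5316        57.6578         345.9469
  6        15.00        10.9408        65.6446         459.5120
  7     1,015.00       702.3956     4,916.7690      39,334.1521
  Σ                    777.5666     5,168.3565      40,645.9008
P = 777.5666.
Convexity = Σ t(t+1)·PV / [P·(1+y)²] = 40,645.9008 / (777.5666 × 1.110916) = 47.05415.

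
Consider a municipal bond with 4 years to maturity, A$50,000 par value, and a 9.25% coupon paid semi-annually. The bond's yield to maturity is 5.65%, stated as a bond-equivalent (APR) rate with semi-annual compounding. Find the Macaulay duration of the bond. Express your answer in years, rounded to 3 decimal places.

Periodic yield y = 0.02825. Discount each cash flow and weight by its period:
  t   CF        PV=CF/(1+0.02825)^t    t·PV
  1     2,312.50     2,248.9667     2,248.9667
  2     2,312.50     2,187.1789     4,374.3578
  3     2,312.50     2,127.0886     6,381.2659
  4     2,312.50     2,068.6493     8,274.5972
  5     2,312.50     2,011.8155    10,059.0775
  6     2,312.50     1,956.5432    11,739.2590
  7     2,312.50     1,902.7894    13,319.5255
  8    52,312.50    41,861.5910   334,892.7278
  Σ                 56,364.6225   391,289.7773
Price P = Σ PV = 56,364.6225.
Macaulay duration = Σ(t·PV) / P = 391,289.7773 / 56,364.6225 = 6.94212 half-year periods.
In years: 6.94212 / 2 = 3.47106 years.

3.471 years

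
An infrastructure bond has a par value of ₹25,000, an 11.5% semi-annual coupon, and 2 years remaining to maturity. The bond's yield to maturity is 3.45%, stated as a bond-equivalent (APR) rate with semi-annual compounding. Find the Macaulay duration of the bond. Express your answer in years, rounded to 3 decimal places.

Periodic yield y = 0.01725. Discount each cash flow and weight by its period:
  t   CF        PV=CF/(1+0.01725)^t    t·PV
  1     1,437.50     1,413.1236     1,413.1236
  2     1,437.50     1,389.1606     2,778.3212
  3     1,437.50     1,365.6039     4,096.8118
  4    26,437.50    24,689.3463    98,757.3851
  Σ                 28,857.2344   107,045.6417
Price P = Σ PV = 28,857.2344.
Macaulay duration = Σ(t·PV) / P = 107,045.6417 / 28,857.2344 = 3.70949 half-year periods.
In years: 3.70949 / 2 = 1.85475 years.

1.855 years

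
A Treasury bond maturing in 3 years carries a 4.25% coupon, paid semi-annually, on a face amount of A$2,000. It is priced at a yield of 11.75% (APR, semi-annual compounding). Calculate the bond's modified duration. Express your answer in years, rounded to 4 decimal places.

Periodic yield y = 0.05875. First find Macaulay duration:
  t   CF        PV=CF/(1+0.05875)^t    t·PV
  1        42.50        40.1417        40.1417
  2        42.50        37.9142        75.8284
  3        42.50        35.8104       107.4311
  4        42.50        33.8232       135.2930
  5        42.50        31.9464       159.7320
  6     2,042.50     1,450.1119     8,700.6716
  Σ                  1,629.7478     9,219.0977
P = 1,629.7478; Macaulay duration = 9,219.0977 / 1,629.7478 = 5.65676 half-year periods = 2.82838 years.
Modified duration = D_Mac / (1 + y) = 2.82838 / 1.05875 = 2.67143 years.

2.6714 years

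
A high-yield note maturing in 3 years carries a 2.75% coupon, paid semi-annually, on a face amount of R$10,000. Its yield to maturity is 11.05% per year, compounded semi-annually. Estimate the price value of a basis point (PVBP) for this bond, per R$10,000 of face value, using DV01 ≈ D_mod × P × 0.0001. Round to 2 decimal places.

Periodic yield y = 0.05525.
  t   CF        PV=CF/(1+0.05525)^t    t·PV
  1       137.50       130.3009       130.3009
  2       137.50       123.4787       246.9574
  3       137.50       117.0137       351.0410
  4       137.50       110.8872       443.5486
  5       137.50       105.0814       525.4071
  6    10,137.50     7,341.7350    44,050.4098
  Σ                  7,928.4968    45,747.6647
P = 7,928.4968; D_Mac = 5.77003 half-year periods = 2.88502 yrs; D_mod = 2.73396 yrs.
DV01 ≈ 2.73396 × 7,928.4968 × 0.0001 = 2.167622.

R$2.17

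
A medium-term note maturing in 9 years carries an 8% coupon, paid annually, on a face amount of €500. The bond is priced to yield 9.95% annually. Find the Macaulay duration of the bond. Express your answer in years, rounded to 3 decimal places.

6.594 years

Periodic yield y = 0.0995. Discount each cash flow and weight by its year:
  t   CF        PV=CF/(1+0.0995)^t    t·PV
  1        40.00        36.3802        36.3802
  2        40.00        33.0879        66.1758
  3        40.00        30.0936        90.2808
  4        40.00        27.3703       109.4811
  5        40.00        24.8934       124.4669
  6        40.00        22.6406       135.8438
  7        40.00        20.5918       144.1423
  8        40.00        18.7283       149.8263
  9       540.00       229.9517     2,069.5655
  Σ                    443.7377     2,926.1627
Price P = Σ PV = 443.7377.
Macaulay duration = Σ(t·PV) / P = 2,926.1627 / 443.7377 = 6.59435 years.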